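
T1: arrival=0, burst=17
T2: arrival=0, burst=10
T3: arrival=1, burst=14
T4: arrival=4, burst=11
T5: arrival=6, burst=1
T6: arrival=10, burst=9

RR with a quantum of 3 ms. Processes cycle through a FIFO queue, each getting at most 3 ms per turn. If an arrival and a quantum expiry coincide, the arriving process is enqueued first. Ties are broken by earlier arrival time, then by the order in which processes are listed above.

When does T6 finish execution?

Schedule: | T1 0-3 | T2 3-6 | T3 6-9 | T1 9-12 | T4 12-15 | T5 15-16 | T2 16-19 | T3 19-22 | T6 22-25 | T1 25-28 | T4 28-31 | T2 31-34 | T3 34-37 | T6 37-40 | T1 40-43 | T4 43-46 | T2 46-47 | T3 47-50 | T6 50-53 | T1 53-56 | T4 56-58 | T3 58-60 | T1 60-62 |
Completion: T1=62  T2=47  T3=60  T4=58  T5=16  T6=53

53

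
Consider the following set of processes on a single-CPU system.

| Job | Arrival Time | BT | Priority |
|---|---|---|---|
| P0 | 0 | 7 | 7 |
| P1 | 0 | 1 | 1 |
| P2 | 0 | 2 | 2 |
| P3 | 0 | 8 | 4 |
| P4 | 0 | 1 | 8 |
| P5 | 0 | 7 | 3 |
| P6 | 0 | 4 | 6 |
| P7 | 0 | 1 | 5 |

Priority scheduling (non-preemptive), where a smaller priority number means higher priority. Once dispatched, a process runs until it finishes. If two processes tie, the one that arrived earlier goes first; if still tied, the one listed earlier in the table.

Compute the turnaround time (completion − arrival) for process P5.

Gantt: | P1 0-1 | P2 1-3 | P5 3-10 | P3 10-18 | P7 18-19 | P6 19-23 | P0 23-30 | P4 30-31 |
Completion: P0=30  P1=1  P2=3  P3=18  P4=31  P5=10  P6=23  P7=19
Turnaround (C−A): P0=30  P1=1  P2=3  P3=18  P4=31  P5=10  P6=23  P7=19
Turnaround(P5) = completion − arrival = 10 − 0 = 10

10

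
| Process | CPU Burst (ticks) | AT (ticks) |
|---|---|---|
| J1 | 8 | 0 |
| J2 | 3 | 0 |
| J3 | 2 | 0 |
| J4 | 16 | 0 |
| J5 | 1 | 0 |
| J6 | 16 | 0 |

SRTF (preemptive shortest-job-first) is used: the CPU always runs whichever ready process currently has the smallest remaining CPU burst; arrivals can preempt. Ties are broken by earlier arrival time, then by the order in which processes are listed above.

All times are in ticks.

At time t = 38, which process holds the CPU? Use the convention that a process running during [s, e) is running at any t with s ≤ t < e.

Timeline: | J5 0-1 | J3 1-3 | J2 3-6 | J1 6-14 | J4 14-30 | J6 30-46 |
Completion: J1=14  J2=6  J3=3  J4=30  J5=1  J6=46

J6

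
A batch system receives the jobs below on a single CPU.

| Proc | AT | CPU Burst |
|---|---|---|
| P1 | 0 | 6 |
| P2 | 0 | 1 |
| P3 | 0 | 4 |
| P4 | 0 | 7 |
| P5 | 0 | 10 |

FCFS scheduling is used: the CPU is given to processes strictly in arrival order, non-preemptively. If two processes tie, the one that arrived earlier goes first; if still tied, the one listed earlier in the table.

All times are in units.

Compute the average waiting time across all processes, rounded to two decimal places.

8.40

Timeline: | P1 0-6 | P2 6-7 | P3 7-11 | P4 11-18 | P5 18-28 |
Completion: P1=6  P2=7  P3=11  P4=18  P5=28
Waiting times: P1=0, P2=6, P3=7, P4=11, P5=18
Average waiting = (0+6+7+11+18) / 5 = 42/5 = 8.40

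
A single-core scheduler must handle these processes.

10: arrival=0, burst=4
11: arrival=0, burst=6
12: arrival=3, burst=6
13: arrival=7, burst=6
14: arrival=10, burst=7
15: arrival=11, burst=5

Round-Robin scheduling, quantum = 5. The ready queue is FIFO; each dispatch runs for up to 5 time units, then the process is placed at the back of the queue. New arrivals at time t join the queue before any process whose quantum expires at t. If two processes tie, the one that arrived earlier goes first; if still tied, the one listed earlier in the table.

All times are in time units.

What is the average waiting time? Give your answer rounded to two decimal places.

Gantt: | 10 0-4 | 11 4-9 | 12 9-14 | 13 14-19 | 11 19-20 | 14 20-25 | 15 25-30 | 12 30-31 | 13 31-32 | 14 32-34 |
Completion: 10=4  11=20  12=31  13=32  14=34  15=30
Turnaround (C−A): 10=4  11=20  12=28  13=25  14=24  15=19
Waiting times: 10=0, 11=14, 12=22, 13=19, 14=17, 15=14
Average waiting = (0+14+22+19+17+14) / 6 = 86/6 = 14.33

14.33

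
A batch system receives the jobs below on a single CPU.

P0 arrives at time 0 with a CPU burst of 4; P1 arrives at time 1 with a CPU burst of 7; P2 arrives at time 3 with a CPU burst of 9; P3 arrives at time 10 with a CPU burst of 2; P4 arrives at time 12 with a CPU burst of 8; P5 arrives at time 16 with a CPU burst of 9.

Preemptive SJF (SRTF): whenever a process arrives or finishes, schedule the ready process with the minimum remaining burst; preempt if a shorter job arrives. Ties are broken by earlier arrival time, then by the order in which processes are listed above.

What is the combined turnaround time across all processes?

76

Timeline: | P0 0-4 | P1 4-11 | P3 11-13 | P4 13-21 | P2 21-30 | P5 30-39 |
Completion: P0=4  P1=11  P2=30  P3=13  P4=21  P5=39
Turnaround (C−A): P0=4  P1=10  P2=27  P3=3  P4=9  P5=23
Turnaround = completion − arrival: P0=4, P1=10, P2=27, P3=3, P4=9, P5=23
Total turnaround = 4 + 10 + 27 + 3 + 9 + 23 = 76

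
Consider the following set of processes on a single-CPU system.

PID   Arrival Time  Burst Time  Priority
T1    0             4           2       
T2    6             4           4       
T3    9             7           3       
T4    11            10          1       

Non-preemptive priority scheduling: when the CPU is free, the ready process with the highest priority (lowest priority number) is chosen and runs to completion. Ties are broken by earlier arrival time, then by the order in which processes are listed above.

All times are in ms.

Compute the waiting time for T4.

Gantt: | T1 0-4 | idle 4-6 | T2 6-10 | T3 10-17 | T4 17-27 |
Completion: T1=4  T2=10  T3=17  T4=27
Turnaround (C−A): T1=4  T2=4  T3=8  T4=16
Waiting(T4) = turnaround − burst = 16 − 10 = 6

6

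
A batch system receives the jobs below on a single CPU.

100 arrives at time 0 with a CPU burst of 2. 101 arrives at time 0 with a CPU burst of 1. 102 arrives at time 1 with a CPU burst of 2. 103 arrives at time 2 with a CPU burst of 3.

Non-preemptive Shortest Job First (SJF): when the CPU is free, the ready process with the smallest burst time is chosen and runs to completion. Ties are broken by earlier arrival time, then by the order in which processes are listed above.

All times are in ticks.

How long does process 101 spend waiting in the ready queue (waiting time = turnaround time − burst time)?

Schedule: | 101 0-1 | 100 1-3 | 102 3-5 | 103 5-8 |
Completion: 100=3  101=1  102=5  103=8
Waiting(101) = turnaround − burst = 1 − 1 = 0

0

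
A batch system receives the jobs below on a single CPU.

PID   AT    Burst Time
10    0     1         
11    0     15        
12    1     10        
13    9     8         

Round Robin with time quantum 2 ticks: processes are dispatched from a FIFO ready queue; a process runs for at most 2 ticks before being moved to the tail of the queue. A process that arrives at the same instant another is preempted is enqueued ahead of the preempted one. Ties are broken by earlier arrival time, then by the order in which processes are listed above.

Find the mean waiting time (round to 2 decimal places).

12.25

Schedule: | 10 0-1 | 11 1-3 | 12 3-5 | 11 5-7 | 12 7-9 | 11 9-11 | 13 11-13 | 12 13-15 | 11 15-17 | 13 17-19 | 12 19-21 | 11 21-23 | 13 23-25 | 12 25-27 | 11 27-29 | 13 29-31 | 11 31-34 |
Completion: 10=1  11=34  12=27  13=31
Turnaround (C−A): 10=1  11=34  12=26  13=22
Waiting times: 10=0, 11=19, 12=16, 13=14
Average waiting = (0+19+16+14) / 4 = 49/4 = 12.25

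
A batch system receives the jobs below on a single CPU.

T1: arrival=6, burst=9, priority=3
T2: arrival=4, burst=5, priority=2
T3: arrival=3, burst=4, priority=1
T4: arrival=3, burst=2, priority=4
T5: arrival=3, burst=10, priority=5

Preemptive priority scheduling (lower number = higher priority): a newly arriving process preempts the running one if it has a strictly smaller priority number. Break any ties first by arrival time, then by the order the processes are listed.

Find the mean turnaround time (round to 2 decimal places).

Gantt: | idle 0-3 | T3 3-7 | T2 7-12 | T1 12-21 | T4 21-23 | T5 23-33 |
Completion: T1=21  T2=12  T3=7  T4=23  T5=33
Turnaround (C−A): T1=15  T2=8  T3=4  T4=20  T5=30
Turnaround times: T1=15, T2=8, T3=4, T4=20, T5=30
Average turnaround = (15+8+4+20+30) / 5 = 77/5 = 15.40

15.40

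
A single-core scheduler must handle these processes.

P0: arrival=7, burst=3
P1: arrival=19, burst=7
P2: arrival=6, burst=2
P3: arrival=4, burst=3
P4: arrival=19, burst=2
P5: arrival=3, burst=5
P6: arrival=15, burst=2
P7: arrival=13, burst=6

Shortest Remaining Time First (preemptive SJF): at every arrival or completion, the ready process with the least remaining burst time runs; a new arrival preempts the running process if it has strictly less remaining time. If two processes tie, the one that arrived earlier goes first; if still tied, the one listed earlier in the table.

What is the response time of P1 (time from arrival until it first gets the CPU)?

Timeline: | idle 0-3 | P5 3-4 | P3 4-7 | P2 7-9 | P0 9-12 | P5 12-16 | P6 16-18 | P7 18-19 | P4 19-21 | P7 21-26 | P1 26-33 |
Completion: P0=12  P1=33  P2=9  P3=7  P4=21  P5=16  P6=18  P7=26
Turnaround (C−A): P0=5  P1=14  P2=3  P3=3  P4=2  P5=13  P6=3  P7=13
Response(P1) = first start − arrival = 26 − 19 = 7

7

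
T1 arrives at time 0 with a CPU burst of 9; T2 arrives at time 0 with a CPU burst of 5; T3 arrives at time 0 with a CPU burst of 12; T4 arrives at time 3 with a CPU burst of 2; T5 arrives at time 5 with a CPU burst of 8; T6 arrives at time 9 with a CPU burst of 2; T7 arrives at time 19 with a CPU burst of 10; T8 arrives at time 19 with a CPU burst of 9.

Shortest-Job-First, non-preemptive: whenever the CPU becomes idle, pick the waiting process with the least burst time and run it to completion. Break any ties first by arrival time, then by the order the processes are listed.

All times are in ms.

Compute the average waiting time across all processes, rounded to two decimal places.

Gantt: | T2 0-5 | T4 5-7 | T5 7-15 | T6 15-17 | T1 17-26 | T8 26-35 | T7 35-45 | T3 45-57 |
Completion: T1=26  T2=5  T3=57  T4=7  T5=15  T6=17  T7=45  T8=35
Turnaround (C−A): T1=26  T2=5  T3=57  T4=4  T5=10  T6=8  T7=26  T8=16
Waiting times: T1=17, T2=0, T3=45, T4=2, T5=2, T6=6, T7=16, T8=7
Average waiting = (17+0+45+2+2+6+16+7) / 8 = 95/8 = 11.88

11.88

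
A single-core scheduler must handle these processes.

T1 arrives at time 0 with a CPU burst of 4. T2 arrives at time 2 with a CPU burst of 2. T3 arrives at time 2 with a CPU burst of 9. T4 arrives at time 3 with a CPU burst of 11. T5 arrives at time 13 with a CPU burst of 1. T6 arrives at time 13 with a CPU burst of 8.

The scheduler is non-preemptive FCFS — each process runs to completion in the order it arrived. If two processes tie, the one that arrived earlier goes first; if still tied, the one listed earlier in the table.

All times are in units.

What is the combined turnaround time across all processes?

Gantt: | T1 0-4 | T2 4-6 | T3 6-15 | T4 15-26 | T5 26-27 | T6 27-35 |
Completion: T1=4  T2=6  T3=15  T4=26  T5=27  T6=35
Turnaround (C−A): T1=4  T2=4  T3=13  T4=23  T5=14  T6=22
Turnaround = completion − arrival: T1=4, T2=4, T3=13, T4=23, T5=14, T6=22
Total turnaround = 4 + 4 + 13 + 23 + 14 + 22 = 80

80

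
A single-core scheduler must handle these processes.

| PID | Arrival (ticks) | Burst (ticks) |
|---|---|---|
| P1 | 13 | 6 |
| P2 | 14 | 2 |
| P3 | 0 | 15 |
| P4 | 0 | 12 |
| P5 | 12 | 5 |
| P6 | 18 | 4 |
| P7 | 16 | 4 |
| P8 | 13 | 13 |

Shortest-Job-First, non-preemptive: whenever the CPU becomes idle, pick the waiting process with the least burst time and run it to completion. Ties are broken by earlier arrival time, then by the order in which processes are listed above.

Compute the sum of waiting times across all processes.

91

Gantt: | P4 0-12 | P5 12-17 | P2 17-19 | P7 19-23 | P6 23-27 | P1 27-33 | P8 33-46 | P3 46-61 |
Completion: P1=33  P2=19  P3=61  P4=12  P5=17  P6=27  P7=23  P8=46
Turnaround (C−A): P1=20  P2=5  P3=61  P4=12  P5=5  P6=9  P7=7  P8=33
Waiting = turnaround − burst: P1=14, P2=3, P3=46, P4=0, P5=0, P6=5, P7=3, P8=20
Total waiting = 14 + 3 + 46 + 0 + 0 + 5 + 3 + 20 = 91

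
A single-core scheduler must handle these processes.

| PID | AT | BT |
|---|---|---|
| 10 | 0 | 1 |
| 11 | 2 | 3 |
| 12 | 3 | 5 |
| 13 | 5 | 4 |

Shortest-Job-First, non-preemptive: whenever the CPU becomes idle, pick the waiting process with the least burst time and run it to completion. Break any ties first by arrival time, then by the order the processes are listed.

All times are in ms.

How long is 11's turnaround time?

Schedule: | 10 0-1 | idle 1-2 | 11 2-5 | 13 5-9 | 12 9-14 |
Completion: 10=1  11=5  12=14  13=9
Turnaround(11) = completion − arrival = 5 − 2 = 3

3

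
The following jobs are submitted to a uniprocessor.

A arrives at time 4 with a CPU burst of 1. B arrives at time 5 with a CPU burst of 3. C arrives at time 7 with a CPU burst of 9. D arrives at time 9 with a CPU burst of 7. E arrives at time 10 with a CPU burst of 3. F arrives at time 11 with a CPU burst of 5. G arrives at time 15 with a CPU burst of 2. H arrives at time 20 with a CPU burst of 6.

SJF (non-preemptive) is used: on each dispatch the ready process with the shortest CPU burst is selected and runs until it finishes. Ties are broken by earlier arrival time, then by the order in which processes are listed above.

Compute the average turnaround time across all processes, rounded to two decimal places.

Gantt: | idle 0-4 | A 4-5 | B 5-8 | C 8-17 | G 17-19 | E 19-22 | F 22-27 | H 27-33 | D 33-40 |
Completion: A=5  B=8  C=17  D=40  E=22  F=27  G=19  H=33
Turnaround times: A=1, B=3, C=10, D=31, E=12, F=16, G=4, H=13
Average turnaround = (1+3+10+31+12+16+4+13) / 8 = 90/8 = 11.25

11.25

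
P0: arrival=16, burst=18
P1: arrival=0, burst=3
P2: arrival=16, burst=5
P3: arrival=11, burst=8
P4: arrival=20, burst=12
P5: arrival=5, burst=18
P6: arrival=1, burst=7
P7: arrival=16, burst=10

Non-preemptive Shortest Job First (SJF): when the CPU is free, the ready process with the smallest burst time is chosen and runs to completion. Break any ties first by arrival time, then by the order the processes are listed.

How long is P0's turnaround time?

65

Timeline: | P1 0-3 | P6 3-10 | P5 10-28 | P2 28-33 | P3 33-41 | P7 41-51 | P4 51-63 | P0 63-81 |
Completion: P0=81  P1=3  P2=33  P3=41  P4=63  P5=28  P6=10  P7=51
Turnaround(P0) = completion − arrival = 81 − 16 = 65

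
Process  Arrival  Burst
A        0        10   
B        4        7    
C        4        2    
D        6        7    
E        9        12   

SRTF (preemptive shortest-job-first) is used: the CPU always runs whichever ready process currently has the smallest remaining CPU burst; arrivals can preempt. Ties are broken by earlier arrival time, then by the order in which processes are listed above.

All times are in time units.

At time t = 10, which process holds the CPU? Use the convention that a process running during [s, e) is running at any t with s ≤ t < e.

Schedule: | A 0-4 | C 4-6 | A 6-12 | B 12-19 | D 19-26 | E 26-38 |
Completion: A=12  B=19  C=6  D=26  E=38
Turnaround (C−A): A=12  B=15  C=2  D=20  E=29

A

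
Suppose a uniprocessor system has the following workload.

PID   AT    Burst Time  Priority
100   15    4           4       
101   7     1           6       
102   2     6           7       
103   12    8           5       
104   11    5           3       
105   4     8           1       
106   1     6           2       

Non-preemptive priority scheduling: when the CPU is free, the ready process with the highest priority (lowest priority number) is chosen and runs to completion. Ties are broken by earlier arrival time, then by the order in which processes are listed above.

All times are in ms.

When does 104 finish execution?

Schedule: | idle 0-1 | 106 1-7 | 105 7-15 | 104 15-20 | 100 20-24 | 103 24-32 | 101 32-33 | 102 33-39 |
Completion: 100=24  101=33  102=39  103=32  104=20  105=15  106=7
Turnaround (C−A): 100=9  101=26  102=37  103=20  104=9  105=11  106=6

20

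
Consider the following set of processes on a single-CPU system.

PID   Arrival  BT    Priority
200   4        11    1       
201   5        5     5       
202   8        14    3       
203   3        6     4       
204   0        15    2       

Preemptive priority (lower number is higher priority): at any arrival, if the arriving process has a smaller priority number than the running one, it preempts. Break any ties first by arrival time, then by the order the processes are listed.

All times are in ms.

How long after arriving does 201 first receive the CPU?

Gantt: | 204 0-4 | 200 4-15 | 204 15-26 | 202 26-40 | 203 40-46 | 201 46-51 |
Completion: 200=15  201=51  202=40  203=46  204=26
Response(201) = first start − arrival = 46 − 5 = 41

41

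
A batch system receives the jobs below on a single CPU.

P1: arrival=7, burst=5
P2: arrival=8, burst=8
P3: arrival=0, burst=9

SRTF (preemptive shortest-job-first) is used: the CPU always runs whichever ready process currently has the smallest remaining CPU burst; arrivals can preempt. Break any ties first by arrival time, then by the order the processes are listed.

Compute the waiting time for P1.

2

Gantt: | P3 0-9 | P1 9-14 | P2 14-22 |
Completion: P1=14  P2=22  P3=9
Waiting(P1) = turnaround − burst = 7 − 5 = 2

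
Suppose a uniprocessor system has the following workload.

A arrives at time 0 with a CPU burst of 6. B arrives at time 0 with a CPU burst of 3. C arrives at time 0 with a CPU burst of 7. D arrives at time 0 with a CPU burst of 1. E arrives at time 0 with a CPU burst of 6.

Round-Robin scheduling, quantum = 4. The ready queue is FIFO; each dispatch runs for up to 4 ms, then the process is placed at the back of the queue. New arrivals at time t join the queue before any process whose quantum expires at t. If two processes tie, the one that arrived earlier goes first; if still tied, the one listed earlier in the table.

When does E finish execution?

23

Timeline: | A 0-4 | B 4-7 | C 7-11 | D 11-12 | E 12-16 | A 16-18 | C 18-21 | E 21-23 |
Completion: A=18  B=7  C=21  D=12  E=23
Turnaround (C−A): A=18  B=7  C=21  D=12  E=23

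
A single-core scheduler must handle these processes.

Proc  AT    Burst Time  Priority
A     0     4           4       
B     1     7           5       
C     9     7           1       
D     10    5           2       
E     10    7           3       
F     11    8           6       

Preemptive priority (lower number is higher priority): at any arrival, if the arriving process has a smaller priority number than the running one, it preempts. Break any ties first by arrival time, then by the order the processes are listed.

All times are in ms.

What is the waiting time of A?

0

Timeline: | A 0-4 | B 4-9 | C 9-16 | D 16-21 | E 21-28 | B 28-30 | F 30-38 |
Completion: A=4  B=30  C=16  D=21  E=28  F=38
Waiting(A) = turnaround − burst = 4 − 4 = 0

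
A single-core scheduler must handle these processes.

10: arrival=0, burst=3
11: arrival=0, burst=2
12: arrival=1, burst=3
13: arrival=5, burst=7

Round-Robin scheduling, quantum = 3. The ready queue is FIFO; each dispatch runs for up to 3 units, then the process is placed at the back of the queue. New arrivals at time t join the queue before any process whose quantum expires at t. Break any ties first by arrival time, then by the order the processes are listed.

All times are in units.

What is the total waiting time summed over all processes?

10

Schedule: | 10 0-3 | 11 3-5 | 12 5-8 | 13 8-15 |
Completion: 10=3  11=5  12=8  13=15
Turnaround (C−A): 10=3  11=5  12=7  13=10
Waiting = turnaround − burst: 10=0, 11=3, 12=4, 13=3
Total waiting = 0 + 3 + 4 + 3 = 10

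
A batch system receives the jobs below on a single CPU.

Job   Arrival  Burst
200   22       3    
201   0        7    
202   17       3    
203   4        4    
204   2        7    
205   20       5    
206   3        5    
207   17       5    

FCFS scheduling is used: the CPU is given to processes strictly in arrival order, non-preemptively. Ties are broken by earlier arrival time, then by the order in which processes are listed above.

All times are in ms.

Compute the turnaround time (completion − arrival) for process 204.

Timeline: | 201 0-7 | 204 7-14 | 206 14-19 | 203 19-23 | 202 23-26 | 207 26-31 | 205 31-36 | 200 36-39 |
Completion: 200=39  201=7  202=26  203=23  204=14  205=36  206=19  207=31
Turnaround (C−A): 200=17  201=7  202=9  203=19  204=12  205=16  206=16  207=14
Turnaround(204) = completion − arrival = 14 − 2 = 12

12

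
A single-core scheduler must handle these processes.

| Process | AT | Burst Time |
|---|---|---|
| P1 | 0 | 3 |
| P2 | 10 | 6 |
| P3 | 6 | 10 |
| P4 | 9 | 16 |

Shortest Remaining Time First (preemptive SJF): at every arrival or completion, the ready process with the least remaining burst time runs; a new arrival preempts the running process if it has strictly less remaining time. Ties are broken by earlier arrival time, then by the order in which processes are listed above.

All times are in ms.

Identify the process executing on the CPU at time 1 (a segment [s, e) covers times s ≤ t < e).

Gantt: | P1 0-3 | idle 3-6 | P3 6-16 | P2 16-22 | P4 22-38 |
Completion: P1=3  P2=22  P3=16  P4=38
Turnaround (C−A): P1=3  P2=12  P3=10  P4=29

P1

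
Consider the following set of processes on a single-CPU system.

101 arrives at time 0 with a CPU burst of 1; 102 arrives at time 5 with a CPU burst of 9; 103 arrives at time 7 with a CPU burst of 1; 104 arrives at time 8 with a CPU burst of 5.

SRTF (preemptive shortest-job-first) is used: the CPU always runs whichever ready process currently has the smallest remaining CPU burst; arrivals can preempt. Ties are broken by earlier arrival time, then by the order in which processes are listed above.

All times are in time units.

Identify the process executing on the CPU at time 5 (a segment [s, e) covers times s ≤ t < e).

Gantt: | 101 0-1 | idle 1-5 | 102 5-7 | 103 7-8 | 104 8-13 | 102 13-20 |
Completion: 101=1  102=20  103=8  104=13
Turnaround (C−A): 101=1  102=15  103=1  104=5

102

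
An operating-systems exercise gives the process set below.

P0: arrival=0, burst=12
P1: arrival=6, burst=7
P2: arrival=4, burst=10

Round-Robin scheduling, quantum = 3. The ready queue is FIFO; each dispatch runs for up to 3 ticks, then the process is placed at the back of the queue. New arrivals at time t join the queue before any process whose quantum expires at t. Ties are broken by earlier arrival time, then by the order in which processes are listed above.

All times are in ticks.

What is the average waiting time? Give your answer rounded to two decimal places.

14.00

Schedule: | P0 0-6 | P2 6-9 | P1 9-12 | P0 12-15 | P2 15-18 | P1 18-21 | P0 21-24 | P2 24-27 | P1 27-28 | P2 28-29 |
Completion: P0=24  P1=28  P2=29
Turnaround (C−A): P0=24  P1=22  P2=25
Waiting times: P0=12, P1=15, P2=15
Average waiting = (12+15+15) / 3 = 42/3 = 14.00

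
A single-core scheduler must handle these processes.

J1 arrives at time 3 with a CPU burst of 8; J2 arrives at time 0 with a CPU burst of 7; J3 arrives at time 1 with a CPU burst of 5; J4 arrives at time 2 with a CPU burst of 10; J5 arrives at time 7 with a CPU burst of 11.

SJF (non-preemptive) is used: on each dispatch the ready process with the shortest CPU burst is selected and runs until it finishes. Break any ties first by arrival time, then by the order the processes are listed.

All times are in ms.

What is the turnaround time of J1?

17

Gantt: | J2 0-7 | J3 7-12 | J1 12-20 | J4 20-30 | J5 30-41 |
Completion: J1=20  J2=7  J3=12  J4=30  J5=41
Turnaround (C−A): J1=17  J2=7  J3=11  J4=28  J5=34
Turnaround(J1) = completion − arrival = 20 − 3 = 17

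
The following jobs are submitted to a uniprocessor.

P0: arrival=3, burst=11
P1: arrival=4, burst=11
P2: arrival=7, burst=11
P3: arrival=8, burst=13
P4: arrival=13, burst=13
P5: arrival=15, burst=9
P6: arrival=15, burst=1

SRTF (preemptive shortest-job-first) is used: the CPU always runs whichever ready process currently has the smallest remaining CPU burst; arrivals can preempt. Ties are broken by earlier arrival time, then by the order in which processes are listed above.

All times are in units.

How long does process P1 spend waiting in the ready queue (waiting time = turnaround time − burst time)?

Schedule: | idle 0-3 | P0 3-14 | P1 14-15 | P6 15-16 | P5 16-25 | P1 25-35 | P2 35-46 | P3 46-59 | P4 59-72 |
Completion: P0=14  P1=35  P2=46  P3=59  P4=72  P5=25  P6=16
Turnaround (C−A): P0=11  P1=31  P2=39  P3=51  P4=59  P5=10  P6=1
Waiting(P1) = turnaround − burst = 31 − 11 = 20

20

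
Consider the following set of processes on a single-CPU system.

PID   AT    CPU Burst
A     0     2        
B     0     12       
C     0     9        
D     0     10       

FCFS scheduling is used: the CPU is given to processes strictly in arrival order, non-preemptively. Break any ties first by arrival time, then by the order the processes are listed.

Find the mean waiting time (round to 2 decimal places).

9.75

Schedule: | A 0-2 | B 2-14 | C 14-23 | D 23-33 |
Completion: A=2  B=14  C=23  D=33
Turnaround (C−A): A=2  B=14  C=23  D=33
Waiting times: A=0, B=2, C=14, D=23
Average waiting = (0+2+14+23) / 4 = 39/4 = 9.75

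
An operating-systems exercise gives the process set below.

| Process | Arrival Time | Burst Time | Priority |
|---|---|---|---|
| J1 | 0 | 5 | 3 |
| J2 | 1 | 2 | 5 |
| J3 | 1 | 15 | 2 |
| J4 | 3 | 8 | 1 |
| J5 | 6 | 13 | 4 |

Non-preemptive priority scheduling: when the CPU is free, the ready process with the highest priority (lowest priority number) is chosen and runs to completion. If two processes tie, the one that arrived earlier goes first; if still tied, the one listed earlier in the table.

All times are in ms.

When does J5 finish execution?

Timeline: | J1 0-5 | J4 5-13 | J3 13-28 | J5 28-41 | J2 41-43 |
Completion: J1=5  J2=43  J3=28  J4=13  J5=41

41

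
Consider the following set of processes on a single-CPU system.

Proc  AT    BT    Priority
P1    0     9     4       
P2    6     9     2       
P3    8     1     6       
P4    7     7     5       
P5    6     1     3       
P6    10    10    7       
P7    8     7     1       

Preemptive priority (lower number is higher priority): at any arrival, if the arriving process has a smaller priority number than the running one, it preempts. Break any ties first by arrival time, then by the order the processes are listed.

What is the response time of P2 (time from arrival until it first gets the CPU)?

Timeline: | P1 0-6 | P2 6-8 | P7 8-15 | P2 15-22 | P5 22-23 | P1 23-26 | P4 26-33 | P3 33-34 | P6 34-44 |
Completion: P1=26  P2=22  P3=34  P4=33  P5=23  P6=44  P7=15
Turnaround (C−A): P1=26  P2=16  P3=26  P4=26  P5=17  P6=34  P7=7
Response(P2) = first start − arrival = 6 − 6 = 0

0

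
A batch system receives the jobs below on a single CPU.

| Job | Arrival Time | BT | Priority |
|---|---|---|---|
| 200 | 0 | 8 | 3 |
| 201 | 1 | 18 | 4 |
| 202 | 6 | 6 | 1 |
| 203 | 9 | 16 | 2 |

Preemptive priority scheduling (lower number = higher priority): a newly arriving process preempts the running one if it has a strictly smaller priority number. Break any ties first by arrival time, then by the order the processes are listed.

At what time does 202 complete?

12

Timeline: | 200 0-6 | 202 6-12 | 203 12-28 | 200 28-30 | 201 30-48 |
Completion: 200=30  201=48  202=12  203=28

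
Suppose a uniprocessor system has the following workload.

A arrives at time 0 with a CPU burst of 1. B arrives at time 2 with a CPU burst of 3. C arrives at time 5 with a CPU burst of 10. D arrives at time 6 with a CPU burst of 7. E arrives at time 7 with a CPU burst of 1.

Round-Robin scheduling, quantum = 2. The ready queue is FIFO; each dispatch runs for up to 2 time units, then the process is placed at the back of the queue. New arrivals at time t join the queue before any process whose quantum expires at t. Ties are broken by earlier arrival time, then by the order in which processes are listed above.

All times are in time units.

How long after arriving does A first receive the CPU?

0

Gantt: | A 0-1 | idle 1-2 | B 2-5 | C 5-7 | D 7-9 | E 9-10 | C 10-12 | D 12-14 | C 14-16 | D 16-18 | C 18-20 | D 20-21 | C 21-23 |
Completion: A=1  B=5  C=23  D=21  E=10
Response(A) = first start − arrival = 0 − 0 = 0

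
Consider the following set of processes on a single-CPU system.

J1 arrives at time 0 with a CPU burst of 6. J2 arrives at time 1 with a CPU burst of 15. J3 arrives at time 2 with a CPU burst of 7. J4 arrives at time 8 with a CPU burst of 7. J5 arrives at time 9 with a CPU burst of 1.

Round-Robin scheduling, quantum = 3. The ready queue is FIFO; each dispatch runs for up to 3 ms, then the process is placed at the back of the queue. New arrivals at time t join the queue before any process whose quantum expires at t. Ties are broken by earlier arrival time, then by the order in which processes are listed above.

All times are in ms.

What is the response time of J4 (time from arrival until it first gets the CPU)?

Schedule: | J1 0-3 | J2 3-6 | J3 6-9 | J1 9-12 | J2 12-15 | J4 15-18 | J5 18-19 | J3 19-22 | J2 22-25 | J4 25-28 | J3 28-29 | J2 29-32 | J4 32-33 | J2 33-36 |
Completion: J1=12  J2=36  J3=29  J4=33  J5=19
Turnaround (C−A): J1=12  J2=35  J3=27  J4=25  J5=10
Response(J4) = first start − arrival = 15 − 8 = 7

7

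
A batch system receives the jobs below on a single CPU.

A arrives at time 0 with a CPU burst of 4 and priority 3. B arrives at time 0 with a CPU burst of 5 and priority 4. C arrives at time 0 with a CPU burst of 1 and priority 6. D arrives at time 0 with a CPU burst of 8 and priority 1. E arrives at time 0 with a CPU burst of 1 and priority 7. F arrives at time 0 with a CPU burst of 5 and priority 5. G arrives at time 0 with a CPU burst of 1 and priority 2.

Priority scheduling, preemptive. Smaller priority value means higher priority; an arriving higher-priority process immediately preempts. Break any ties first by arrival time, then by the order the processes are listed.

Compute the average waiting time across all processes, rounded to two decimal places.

Timeline: | D 0-8 | G 8-9 | A 9-13 | B 13-18 | F 18-23 | C 23-24 | E 24-25 |
Completion: A=13  B=18  C=24  D=8  E=25  F=23  G=9
Waiting times: A=9, B=13, C=23, D=0, E=24, F=18, G=8
Average waiting = (9+13+23+0+24+18+8) / 7 = 95/7 = 13.57

13.57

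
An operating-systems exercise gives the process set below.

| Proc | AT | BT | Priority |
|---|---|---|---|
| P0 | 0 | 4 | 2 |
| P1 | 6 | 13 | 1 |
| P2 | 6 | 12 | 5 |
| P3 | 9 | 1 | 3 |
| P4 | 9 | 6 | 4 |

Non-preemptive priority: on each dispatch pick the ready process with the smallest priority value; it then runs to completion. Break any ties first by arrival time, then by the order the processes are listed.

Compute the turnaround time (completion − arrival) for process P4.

17

Timeline: | P0 0-4 | idle 4-6 | P1 6-19 | P3 19-20 | P4 20-26 | P2 26-38 |
Completion: P0=4  P1=19  P2=38  P3=20  P4=26
Turnaround(P4) = completion − arrival = 26 − 9 = 17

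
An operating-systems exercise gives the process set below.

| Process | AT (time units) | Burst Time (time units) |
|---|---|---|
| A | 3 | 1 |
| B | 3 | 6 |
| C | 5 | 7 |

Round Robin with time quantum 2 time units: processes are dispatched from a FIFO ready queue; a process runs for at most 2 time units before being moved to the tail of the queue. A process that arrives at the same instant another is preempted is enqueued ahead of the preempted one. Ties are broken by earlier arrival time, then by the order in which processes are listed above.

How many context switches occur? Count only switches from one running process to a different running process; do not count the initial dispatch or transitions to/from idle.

6

Schedule: | idle 0-3 | A 3-4 | B 4-6 | C 6-8 | B 8-10 | C 10-12 | B 12-14 | C 14-17 |
Completion: A=4  B=14  C=17
Turnaround (C−A): A=1  B=11  C=12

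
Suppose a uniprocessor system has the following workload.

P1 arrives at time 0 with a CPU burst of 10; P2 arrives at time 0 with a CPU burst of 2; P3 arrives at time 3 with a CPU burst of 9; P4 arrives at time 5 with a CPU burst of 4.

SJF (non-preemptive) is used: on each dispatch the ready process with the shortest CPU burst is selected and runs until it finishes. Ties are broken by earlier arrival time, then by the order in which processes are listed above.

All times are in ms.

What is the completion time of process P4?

16

Timeline: | P2 0-2 | P1 2-12 | P4 12-16 | P3 16-25 |
Completion: P1=12  P2=2  P3=25  P4=16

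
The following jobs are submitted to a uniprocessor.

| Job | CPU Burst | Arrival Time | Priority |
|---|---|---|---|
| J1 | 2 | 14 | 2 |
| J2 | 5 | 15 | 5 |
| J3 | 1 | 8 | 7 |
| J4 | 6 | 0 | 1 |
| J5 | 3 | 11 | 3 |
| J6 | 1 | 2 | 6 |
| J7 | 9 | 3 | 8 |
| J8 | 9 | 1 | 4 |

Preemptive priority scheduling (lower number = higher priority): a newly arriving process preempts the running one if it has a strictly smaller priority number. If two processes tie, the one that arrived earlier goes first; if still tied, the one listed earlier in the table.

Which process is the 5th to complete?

Gantt: | J4 0-6 | J8 6-11 | J5 11-14 | J1 14-16 | J8 16-20 | J2 20-25 | J6 25-26 | J3 26-27 | J7 27-36 |
Completion: J1=16  J2=25  J3=27  J4=6  J5=14  J6=26  J7=36  J8=20
Turnaround (C−A): J1=2  J2=10  J3=19  J4=6  J5=3  J6=24  J7=33  J8=19
Finish order: J4 → J5 → J1 → J8 → J2 → J6 → J3 → J7

J2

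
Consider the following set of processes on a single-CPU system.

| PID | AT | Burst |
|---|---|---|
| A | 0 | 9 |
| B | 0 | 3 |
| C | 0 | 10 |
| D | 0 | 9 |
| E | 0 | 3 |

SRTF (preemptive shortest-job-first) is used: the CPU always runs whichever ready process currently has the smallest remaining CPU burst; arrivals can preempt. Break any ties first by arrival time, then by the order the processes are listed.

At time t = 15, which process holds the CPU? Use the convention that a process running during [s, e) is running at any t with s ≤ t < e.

Gantt: | B 0-3 | E 3-6 | A 6-15 | D 15-24 | C 24-34 |
Completion: A=15  B=3  C=34  D=24  E=6
Turnaround (C−A): A=15  B=3  C=34  D=24  E=6

D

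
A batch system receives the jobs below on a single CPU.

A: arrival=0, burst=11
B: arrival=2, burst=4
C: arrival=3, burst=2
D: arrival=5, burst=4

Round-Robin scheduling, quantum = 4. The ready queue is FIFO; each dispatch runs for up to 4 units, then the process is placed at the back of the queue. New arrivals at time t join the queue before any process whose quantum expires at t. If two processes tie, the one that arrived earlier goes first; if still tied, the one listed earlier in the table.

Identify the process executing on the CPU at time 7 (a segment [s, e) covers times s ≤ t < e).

Gantt: | A 0-4 | B 4-8 | C 8-10 | A 10-14 | D 14-18 | A 18-21 |
Completion: A=21  B=8  C=10  D=18
Turnaround (C−A): A=21  B=6  C=7  D=13

B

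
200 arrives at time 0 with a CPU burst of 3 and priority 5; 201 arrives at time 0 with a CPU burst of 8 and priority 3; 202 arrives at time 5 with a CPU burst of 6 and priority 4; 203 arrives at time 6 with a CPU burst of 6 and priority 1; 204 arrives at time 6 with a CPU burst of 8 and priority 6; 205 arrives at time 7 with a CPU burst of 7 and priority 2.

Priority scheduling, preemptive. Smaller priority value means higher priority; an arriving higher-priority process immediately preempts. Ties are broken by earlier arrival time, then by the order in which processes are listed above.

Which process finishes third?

201

Schedule: | 201 0-6 | 203 6-12 | 205 12-19 | 201 19-21 | 202 21-27 | 200 27-30 | 204 30-38 |
Completion: 200=30  201=21  202=27  203=12  204=38  205=19
Turnaround (C−A): 200=30  201=21  202=22  203=6  204=32  205=12
Finish order: 203 → 205 → 201 → 202 → 200 → 204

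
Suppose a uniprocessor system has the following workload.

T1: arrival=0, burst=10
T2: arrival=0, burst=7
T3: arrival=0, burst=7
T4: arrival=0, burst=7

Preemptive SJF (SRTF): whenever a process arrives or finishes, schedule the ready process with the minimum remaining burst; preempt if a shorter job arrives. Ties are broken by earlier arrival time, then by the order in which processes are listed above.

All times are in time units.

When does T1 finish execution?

Schedule: | T2 0-7 | T3 7-14 | T4 14-21 | T1 21-31 |
Completion: T1=31  T2=7  T3=14  T4=21

31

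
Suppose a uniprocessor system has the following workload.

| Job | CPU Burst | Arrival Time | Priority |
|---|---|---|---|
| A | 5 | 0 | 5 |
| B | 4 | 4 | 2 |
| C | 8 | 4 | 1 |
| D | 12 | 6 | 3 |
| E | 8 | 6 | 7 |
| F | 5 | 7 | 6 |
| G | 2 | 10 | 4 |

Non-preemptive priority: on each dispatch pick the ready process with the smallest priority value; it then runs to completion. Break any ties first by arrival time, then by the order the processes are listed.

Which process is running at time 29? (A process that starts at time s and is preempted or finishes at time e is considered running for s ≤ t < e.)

G

Schedule: | A 0-5 | C 5-13 | B 13-17 | D 17-29 | G 29-31 | F 31-36 | E 36-44 |
Completion: A=5  B=17  C=13  D=29  E=44  F=36  G=31
Turnaround (C−A): A=5  B=13  C=9  D=23  E=38  F=29  G=21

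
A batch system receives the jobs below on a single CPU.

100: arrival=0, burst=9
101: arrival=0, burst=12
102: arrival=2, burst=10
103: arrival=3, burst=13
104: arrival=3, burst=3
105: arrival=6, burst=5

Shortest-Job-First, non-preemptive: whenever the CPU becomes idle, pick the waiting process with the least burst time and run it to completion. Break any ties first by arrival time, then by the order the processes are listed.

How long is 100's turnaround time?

9

Timeline: | 100 0-9 | 104 9-12 | 105 12-17 | 102 17-27 | 101 27-39 | 103 39-52 |
Completion: 100=9  101=39  102=27  103=52  104=12  105=17
Turnaround(100) = completion − arrival = 9 − 0 = 9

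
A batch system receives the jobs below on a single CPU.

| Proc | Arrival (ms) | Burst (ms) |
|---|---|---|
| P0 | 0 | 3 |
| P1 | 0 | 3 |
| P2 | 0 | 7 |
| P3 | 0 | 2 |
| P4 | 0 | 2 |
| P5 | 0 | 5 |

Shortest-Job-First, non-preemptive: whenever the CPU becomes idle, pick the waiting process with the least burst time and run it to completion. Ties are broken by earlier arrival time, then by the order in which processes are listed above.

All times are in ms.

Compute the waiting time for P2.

Schedule: | P3 0-2 | P4 2-4 | P0 4-7 | P1 7-10 | P5 10-15 | P2 15-22 |
Completion: P0=7  P1=10  P2=22  P3=2  P4=4  P5=15
Waiting(P2) = turnaround − burst = 22 − 7 = 15

15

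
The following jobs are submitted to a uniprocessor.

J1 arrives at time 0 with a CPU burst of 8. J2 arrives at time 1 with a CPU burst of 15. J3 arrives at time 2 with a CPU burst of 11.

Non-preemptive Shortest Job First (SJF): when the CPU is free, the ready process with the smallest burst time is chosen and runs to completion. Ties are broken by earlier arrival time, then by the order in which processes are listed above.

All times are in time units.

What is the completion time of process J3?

19

Gantt: | J1 0-8 | J3 8-19 | J2 19-34 |
Completion: J1=8  J2=34  J3=19
Turnaround (C−A): J1=8  J2=33  J3=17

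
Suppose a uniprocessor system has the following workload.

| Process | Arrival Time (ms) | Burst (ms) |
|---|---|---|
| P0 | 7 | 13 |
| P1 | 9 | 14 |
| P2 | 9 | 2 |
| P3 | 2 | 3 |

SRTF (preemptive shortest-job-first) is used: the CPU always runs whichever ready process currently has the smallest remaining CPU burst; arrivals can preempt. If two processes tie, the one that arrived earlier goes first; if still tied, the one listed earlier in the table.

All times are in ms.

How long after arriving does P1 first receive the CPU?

13

Timeline: | idle 0-2 | P3 2-5 | idle 5-7 | P0 7-9 | P2 9-11 | P0 11-22 | P1 22-36 |
Completion: P0=22  P1=36  P2=11  P3=5
Turnaround (C−A): P0=15  P1=27  P2=2  P3=3
Response(P1) = first start − arrival = 22 − 9 = 13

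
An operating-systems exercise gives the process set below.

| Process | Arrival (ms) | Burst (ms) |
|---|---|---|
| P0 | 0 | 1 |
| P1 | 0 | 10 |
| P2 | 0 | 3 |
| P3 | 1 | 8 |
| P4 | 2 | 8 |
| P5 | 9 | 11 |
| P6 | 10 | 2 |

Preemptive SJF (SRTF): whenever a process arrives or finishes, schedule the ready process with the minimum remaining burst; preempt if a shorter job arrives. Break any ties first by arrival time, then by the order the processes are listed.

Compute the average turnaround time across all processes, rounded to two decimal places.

Schedule: | P0 0-1 | P2 1-4 | P3 4-12 | P6 12-14 | P4 14-22 | P1 22-32 | P5 32-43 |
Completion: P0=1  P1=32  P2=4  P3=12  P4=22  P5=43  P6=14
Turnaround (C−A): P0=1  P1=32  P2=4  P3=11  P4=20  P5=34  P6=4
Turnaround times: P0=1, P1=32, P2=4, P3=11, P4=20, P5=34, P6=4
Average turnaround = (1+32+4+11+20+34+4) / 7 = 106/7 = 15.14

15.14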